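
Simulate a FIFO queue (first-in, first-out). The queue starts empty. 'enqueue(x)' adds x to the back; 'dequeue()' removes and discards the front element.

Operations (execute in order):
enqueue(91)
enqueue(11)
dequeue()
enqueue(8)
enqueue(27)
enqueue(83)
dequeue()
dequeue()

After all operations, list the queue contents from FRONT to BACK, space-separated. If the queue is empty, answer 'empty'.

Answer: 27 83

Derivation:
enqueue(91): [91]
enqueue(11): [91, 11]
dequeue(): [11]
enqueue(8): [11, 8]
enqueue(27): [11, 8, 27]
enqueue(83): [11, 8, 27, 83]
dequeue(): [8, 27, 83]
dequeue(): [27, 83]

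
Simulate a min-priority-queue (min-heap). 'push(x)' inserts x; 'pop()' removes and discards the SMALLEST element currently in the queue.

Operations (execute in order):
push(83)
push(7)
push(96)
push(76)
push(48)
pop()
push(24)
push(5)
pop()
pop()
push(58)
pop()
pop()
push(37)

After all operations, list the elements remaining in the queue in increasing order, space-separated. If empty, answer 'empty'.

push(83): heap contents = [83]
push(7): heap contents = [7, 83]
push(96): heap contents = [7, 83, 96]
push(76): heap contents = [7, 76, 83, 96]
push(48): heap contents = [7, 48, 76, 83, 96]
pop() → 7: heap contents = [48, 76, 83, 96]
push(24): heap contents = [24, 48, 76, 83, 96]
push(5): heap contents = [5, 24, 48, 76, 83, 96]
pop() → 5: heap contents = [24, 48, 76, 83, 96]
pop() → 24: heap contents = [48, 76, 83, 96]
push(58): heap contents = [48, 58, 76, 83, 96]
pop() → 48: heap contents = [58, 76, 83, 96]
pop() → 58: heap contents = [76, 83, 96]
push(37): heap contents = [37, 76, 83, 96]

Answer: 37 76 83 96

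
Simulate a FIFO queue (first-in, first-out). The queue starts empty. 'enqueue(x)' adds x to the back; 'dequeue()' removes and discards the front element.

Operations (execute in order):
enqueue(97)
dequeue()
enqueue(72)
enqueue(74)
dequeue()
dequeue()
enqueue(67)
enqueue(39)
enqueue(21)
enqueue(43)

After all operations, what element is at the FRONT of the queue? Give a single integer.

enqueue(97): queue = [97]
dequeue(): queue = []
enqueue(72): queue = [72]
enqueue(74): queue = [72, 74]
dequeue(): queue = [74]
dequeue(): queue = []
enqueue(67): queue = [67]
enqueue(39): queue = [67, 39]
enqueue(21): queue = [67, 39, 21]
enqueue(43): queue = [67, 39, 21, 43]

Answer: 67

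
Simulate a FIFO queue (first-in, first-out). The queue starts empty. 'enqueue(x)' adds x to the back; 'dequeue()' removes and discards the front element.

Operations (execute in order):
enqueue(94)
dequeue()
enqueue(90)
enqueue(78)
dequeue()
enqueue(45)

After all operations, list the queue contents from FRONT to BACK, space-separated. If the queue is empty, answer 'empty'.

Answer: 78 45

Derivation:
enqueue(94): [94]
dequeue(): []
enqueue(90): [90]
enqueue(78): [90, 78]
dequeue(): [78]
enqueue(45): [78, 45]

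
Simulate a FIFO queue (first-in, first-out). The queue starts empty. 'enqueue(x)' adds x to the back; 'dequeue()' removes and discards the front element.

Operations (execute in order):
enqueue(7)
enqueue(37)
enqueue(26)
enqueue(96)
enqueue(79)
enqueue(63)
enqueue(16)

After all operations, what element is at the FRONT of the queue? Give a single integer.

enqueue(7): queue = [7]
enqueue(37): queue = [7, 37]
enqueue(26): queue = [7, 37, 26]
enqueue(96): queue = [7, 37, 26, 96]
enqueue(79): queue = [7, 37, 26, 96, 79]
enqueue(63): queue = [7, 37, 26, 96, 79, 63]
enqueue(16): queue = [7, 37, 26, 96, 79, 63, 16]

Answer: 7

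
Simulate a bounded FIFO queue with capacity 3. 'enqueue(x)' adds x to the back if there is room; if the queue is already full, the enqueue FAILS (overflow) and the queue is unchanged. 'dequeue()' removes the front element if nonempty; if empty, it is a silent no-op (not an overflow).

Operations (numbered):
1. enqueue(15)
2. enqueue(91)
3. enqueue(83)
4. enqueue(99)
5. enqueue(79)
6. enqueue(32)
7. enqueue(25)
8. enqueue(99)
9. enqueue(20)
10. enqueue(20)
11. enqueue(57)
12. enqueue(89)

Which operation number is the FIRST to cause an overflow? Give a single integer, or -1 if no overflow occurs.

1. enqueue(15): size=1
2. enqueue(91): size=2
3. enqueue(83): size=3
4. enqueue(99): size=3=cap → OVERFLOW (fail)
5. enqueue(79): size=3=cap → OVERFLOW (fail)
6. enqueue(32): size=3=cap → OVERFLOW (fail)
7. enqueue(25): size=3=cap → OVERFLOW (fail)
8. enqueue(99): size=3=cap → OVERFLOW (fail)
9. enqueue(20): size=3=cap → OVERFLOW (fail)
10. enqueue(20): size=3=cap → OVERFLOW (fail)
11. enqueue(57): size=3=cap → OVERFLOW (fail)
12. enqueue(89): size=3=cap → OVERFLOW (fail)

Answer: 4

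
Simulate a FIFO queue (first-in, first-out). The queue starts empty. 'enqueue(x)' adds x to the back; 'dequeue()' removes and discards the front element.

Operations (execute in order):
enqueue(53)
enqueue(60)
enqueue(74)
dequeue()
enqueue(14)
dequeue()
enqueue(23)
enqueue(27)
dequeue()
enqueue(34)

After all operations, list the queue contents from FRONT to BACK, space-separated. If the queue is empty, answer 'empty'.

Answer: 14 23 27 34

Derivation:
enqueue(53): [53]
enqueue(60): [53, 60]
enqueue(74): [53, 60, 74]
dequeue(): [60, 74]
enqueue(14): [60, 74, 14]
dequeue(): [74, 14]
enqueue(23): [74, 14, 23]
enqueue(27): [74, 14, 23, 27]
dequeue(): [14, 23, 27]
enqueue(34): [14, 23, 27, 34]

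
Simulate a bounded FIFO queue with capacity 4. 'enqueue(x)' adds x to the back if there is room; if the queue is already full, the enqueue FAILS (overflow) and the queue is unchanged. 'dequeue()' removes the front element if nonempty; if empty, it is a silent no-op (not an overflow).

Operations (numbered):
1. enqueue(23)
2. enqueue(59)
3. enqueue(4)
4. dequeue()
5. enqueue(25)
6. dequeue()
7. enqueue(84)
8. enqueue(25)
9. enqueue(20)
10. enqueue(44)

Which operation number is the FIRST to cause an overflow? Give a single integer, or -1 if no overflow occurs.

Answer: 9

Derivation:
1. enqueue(23): size=1
2. enqueue(59): size=2
3. enqueue(4): size=3
4. dequeue(): size=2
5. enqueue(25): size=3
6. dequeue(): size=2
7. enqueue(84): size=3
8. enqueue(25): size=4
9. enqueue(20): size=4=cap → OVERFLOW (fail)
10. enqueue(44): size=4=cap → OVERFLOW (fail)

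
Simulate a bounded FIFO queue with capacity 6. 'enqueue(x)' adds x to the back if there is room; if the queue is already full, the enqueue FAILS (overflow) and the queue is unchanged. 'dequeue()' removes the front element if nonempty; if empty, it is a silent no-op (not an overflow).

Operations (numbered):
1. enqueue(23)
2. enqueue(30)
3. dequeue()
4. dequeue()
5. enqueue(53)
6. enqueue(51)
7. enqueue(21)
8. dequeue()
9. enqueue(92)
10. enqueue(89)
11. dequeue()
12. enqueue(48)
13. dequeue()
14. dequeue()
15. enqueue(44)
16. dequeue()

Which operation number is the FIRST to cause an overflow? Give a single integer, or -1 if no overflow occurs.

Answer: -1

Derivation:
1. enqueue(23): size=1
2. enqueue(30): size=2
3. dequeue(): size=1
4. dequeue(): size=0
5. enqueue(53): size=1
6. enqueue(51): size=2
7. enqueue(21): size=3
8. dequeue(): size=2
9. enqueue(92): size=3
10. enqueue(89): size=4
11. dequeue(): size=3
12. enqueue(48): size=4
13. dequeue(): size=3
14. dequeue(): size=2
15. enqueue(44): size=3
16. dequeue(): size=2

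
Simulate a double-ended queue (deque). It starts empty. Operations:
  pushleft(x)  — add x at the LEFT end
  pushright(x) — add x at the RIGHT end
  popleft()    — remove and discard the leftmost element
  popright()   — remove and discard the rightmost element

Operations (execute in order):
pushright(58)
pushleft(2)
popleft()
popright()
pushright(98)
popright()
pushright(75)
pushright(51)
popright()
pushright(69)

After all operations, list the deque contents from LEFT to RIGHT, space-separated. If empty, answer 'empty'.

Answer: 75 69

Derivation:
pushright(58): [58]
pushleft(2): [2, 58]
popleft(): [58]
popright(): []
pushright(98): [98]
popright(): []
pushright(75): [75]
pushright(51): [75, 51]
popright(): [75]
pushright(69): [75, 69]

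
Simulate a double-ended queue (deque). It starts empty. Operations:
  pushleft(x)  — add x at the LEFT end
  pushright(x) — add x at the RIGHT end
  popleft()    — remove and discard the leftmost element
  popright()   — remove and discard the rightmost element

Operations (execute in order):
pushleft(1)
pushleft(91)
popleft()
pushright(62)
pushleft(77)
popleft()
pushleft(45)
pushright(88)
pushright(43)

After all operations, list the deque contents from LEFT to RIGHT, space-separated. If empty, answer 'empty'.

Answer: 45 1 62 88 43

Derivation:
pushleft(1): [1]
pushleft(91): [91, 1]
popleft(): [1]
pushright(62): [1, 62]
pushleft(77): [77, 1, 62]
popleft(): [1, 62]
pushleft(45): [45, 1, 62]
pushright(88): [45, 1, 62, 88]
pushright(43): [45, 1, 62, 88, 43]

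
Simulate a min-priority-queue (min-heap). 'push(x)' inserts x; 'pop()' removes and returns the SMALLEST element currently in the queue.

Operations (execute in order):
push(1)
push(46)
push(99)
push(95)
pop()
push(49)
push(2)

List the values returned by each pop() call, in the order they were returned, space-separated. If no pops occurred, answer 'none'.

Answer: 1

Derivation:
push(1): heap contents = [1]
push(46): heap contents = [1, 46]
push(99): heap contents = [1, 46, 99]
push(95): heap contents = [1, 46, 95, 99]
pop() → 1: heap contents = [46, 95, 99]
push(49): heap contents = [46, 49, 95, 99]
push(2): heap contents = [2, 46, 49, 95, 99]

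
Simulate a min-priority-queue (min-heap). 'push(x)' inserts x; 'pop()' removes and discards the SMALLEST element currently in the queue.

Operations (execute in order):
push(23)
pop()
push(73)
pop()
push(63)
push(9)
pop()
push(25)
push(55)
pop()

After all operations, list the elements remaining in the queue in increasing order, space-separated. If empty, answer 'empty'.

Answer: 55 63

Derivation:
push(23): heap contents = [23]
pop() → 23: heap contents = []
push(73): heap contents = [73]
pop() → 73: heap contents = []
push(63): heap contents = [63]
push(9): heap contents = [9, 63]
pop() → 9: heap contents = [63]
push(25): heap contents = [25, 63]
push(55): heap contents = [25, 55, 63]
pop() → 25: heap contents = [55, 63]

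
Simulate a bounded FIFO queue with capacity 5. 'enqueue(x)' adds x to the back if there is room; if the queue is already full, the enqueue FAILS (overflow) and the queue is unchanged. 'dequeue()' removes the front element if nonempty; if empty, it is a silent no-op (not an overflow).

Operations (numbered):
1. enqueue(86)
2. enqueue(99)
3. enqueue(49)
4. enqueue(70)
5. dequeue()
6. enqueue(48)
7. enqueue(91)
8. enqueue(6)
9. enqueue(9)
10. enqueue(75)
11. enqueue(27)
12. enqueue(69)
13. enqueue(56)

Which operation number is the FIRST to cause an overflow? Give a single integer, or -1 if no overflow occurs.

Answer: 8

Derivation:
1. enqueue(86): size=1
2. enqueue(99): size=2
3. enqueue(49): size=3
4. enqueue(70): size=4
5. dequeue(): size=3
6. enqueue(48): size=4
7. enqueue(91): size=5
8. enqueue(6): size=5=cap → OVERFLOW (fail)
9. enqueue(9): size=5=cap → OVERFLOW (fail)
10. enqueue(75): size=5=cap → OVERFLOW (fail)
11. enqueue(27): size=5=cap → OVERFLOW (fail)
12. enqueue(69): size=5=cap → OVERFLOW (fail)
13. enqueue(56): size=5=cap → OVERFLOW (fail)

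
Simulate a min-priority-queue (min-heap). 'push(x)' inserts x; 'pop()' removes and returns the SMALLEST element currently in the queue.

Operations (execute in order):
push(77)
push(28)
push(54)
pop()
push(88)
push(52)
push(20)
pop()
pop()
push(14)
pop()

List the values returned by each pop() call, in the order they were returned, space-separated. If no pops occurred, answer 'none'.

push(77): heap contents = [77]
push(28): heap contents = [28, 77]
push(54): heap contents = [28, 54, 77]
pop() → 28: heap contents = [54, 77]
push(88): heap contents = [54, 77, 88]
push(52): heap contents = [52, 54, 77, 88]
push(20): heap contents = [20, 52, 54, 77, 88]
pop() → 20: heap contents = [52, 54, 77, 88]
pop() → 52: heap contents = [54, 77, 88]
push(14): heap contents = [14, 54, 77, 88]
pop() → 14: heap contents = [54, 77, 88]

Answer: 28 20 52 14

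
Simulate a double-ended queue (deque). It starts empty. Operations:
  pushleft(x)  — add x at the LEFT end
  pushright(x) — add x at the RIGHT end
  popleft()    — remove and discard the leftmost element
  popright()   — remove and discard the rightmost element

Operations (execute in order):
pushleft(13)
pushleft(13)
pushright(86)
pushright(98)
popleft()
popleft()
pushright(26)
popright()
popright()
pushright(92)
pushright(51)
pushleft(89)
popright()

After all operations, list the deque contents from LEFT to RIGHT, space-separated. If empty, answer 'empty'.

pushleft(13): [13]
pushleft(13): [13, 13]
pushright(86): [13, 13, 86]
pushright(98): [13, 13, 86, 98]
popleft(): [13, 86, 98]
popleft(): [86, 98]
pushright(26): [86, 98, 26]
popright(): [86, 98]
popright(): [86]
pushright(92): [86, 92]
pushright(51): [86, 92, 51]
pushleft(89): [89, 86, 92, 51]
popright(): [89, 86, 92]

Answer: 89 86 92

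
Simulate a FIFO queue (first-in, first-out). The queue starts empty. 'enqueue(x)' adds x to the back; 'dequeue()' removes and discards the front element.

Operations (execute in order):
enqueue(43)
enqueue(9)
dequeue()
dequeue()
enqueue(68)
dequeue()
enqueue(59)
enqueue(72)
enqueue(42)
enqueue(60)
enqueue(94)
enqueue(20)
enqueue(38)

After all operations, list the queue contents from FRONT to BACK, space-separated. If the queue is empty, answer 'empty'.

Answer: 59 72 42 60 94 20 38

Derivation:
enqueue(43): [43]
enqueue(9): [43, 9]
dequeue(): [9]
dequeue(): []
enqueue(68): [68]
dequeue(): []
enqueue(59): [59]
enqueue(72): [59, 72]
enqueue(42): [59, 72, 42]
enqueue(60): [59, 72, 42, 60]
enqueue(94): [59, 72, 42, 60, 94]
enqueue(20): [59, 72, 42, 60, 94, 20]
enqueue(38): [59, 72, 42, 60, 94, 20, 38]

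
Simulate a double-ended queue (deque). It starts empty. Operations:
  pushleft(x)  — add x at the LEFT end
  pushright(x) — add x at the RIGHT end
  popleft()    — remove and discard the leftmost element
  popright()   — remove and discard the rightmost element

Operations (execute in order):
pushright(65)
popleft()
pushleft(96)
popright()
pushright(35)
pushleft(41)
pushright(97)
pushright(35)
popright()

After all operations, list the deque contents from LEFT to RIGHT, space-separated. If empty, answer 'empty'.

Answer: 41 35 97

Derivation:
pushright(65): [65]
popleft(): []
pushleft(96): [96]
popright(): []
pushright(35): [35]
pushleft(41): [41, 35]
pushright(97): [41, 35, 97]
pushright(35): [41, 35, 97, 35]
popright(): [41, 35, 97]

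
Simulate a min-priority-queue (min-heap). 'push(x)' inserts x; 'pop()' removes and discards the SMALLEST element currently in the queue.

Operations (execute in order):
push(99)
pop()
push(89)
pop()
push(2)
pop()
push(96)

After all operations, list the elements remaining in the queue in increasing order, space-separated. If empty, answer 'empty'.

push(99): heap contents = [99]
pop() → 99: heap contents = []
push(89): heap contents = [89]
pop() → 89: heap contents = []
push(2): heap contents = [2]
pop() → 2: heap contents = []
push(96): heap contents = [96]

Answer: 96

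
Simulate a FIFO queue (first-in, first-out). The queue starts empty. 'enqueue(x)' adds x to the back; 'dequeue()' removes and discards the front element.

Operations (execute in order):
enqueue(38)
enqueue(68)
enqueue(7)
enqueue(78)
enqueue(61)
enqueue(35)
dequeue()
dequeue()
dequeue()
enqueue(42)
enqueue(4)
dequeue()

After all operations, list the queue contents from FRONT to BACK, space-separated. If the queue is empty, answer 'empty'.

enqueue(38): [38]
enqueue(68): [38, 68]
enqueue(7): [38, 68, 7]
enqueue(78): [38, 68, 7, 78]
enqueue(61): [38, 68, 7, 78, 61]
enqueue(35): [38, 68, 7, 78, 61, 35]
dequeue(): [68, 7, 78, 61, 35]
dequeue(): [7, 78, 61, 35]
dequeue(): [78, 61, 35]
enqueue(42): [78, 61, 35, 42]
enqueue(4): [78, 61, 35, 42, 4]
dequeue(): [61, 35, 42, 4]

Answer: 61 35 42 4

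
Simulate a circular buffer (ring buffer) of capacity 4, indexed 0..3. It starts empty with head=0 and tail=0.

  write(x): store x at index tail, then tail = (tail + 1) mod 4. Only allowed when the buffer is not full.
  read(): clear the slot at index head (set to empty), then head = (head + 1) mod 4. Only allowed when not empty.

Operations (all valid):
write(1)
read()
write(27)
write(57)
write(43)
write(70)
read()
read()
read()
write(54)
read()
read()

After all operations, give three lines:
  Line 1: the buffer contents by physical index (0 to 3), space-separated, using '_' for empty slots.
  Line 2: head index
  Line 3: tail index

write(1): buf=[1 _ _ _], head=0, tail=1, size=1
read(): buf=[_ _ _ _], head=1, tail=1, size=0
write(27): buf=[_ 27 _ _], head=1, tail=2, size=1
write(57): buf=[_ 27 57 _], head=1, tail=3, size=2
write(43): buf=[_ 27 57 43], head=1, tail=0, size=3
write(70): buf=[70 27 57 43], head=1, tail=1, size=4
read(): buf=[70 _ 57 43], head=2, tail=1, size=3
read(): buf=[70 _ _ 43], head=3, tail=1, size=2
read(): buf=[70 _ _ _], head=0, tail=1, size=1
write(54): buf=[70 54 _ _], head=0, tail=2, size=2
read(): buf=[_ 54 _ _], head=1, tail=2, size=1
read(): buf=[_ _ _ _], head=2, tail=2, size=0

Answer: _ _ _ _
2
2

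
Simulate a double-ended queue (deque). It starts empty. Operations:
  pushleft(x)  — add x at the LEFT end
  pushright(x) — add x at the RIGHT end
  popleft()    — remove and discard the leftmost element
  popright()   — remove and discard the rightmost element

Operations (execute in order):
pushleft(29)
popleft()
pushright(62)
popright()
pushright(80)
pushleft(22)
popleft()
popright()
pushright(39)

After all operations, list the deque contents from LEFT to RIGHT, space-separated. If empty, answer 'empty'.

pushleft(29): [29]
popleft(): []
pushright(62): [62]
popright(): []
pushright(80): [80]
pushleft(22): [22, 80]
popleft(): [80]
popright(): []
pushright(39): [39]

Answer: 39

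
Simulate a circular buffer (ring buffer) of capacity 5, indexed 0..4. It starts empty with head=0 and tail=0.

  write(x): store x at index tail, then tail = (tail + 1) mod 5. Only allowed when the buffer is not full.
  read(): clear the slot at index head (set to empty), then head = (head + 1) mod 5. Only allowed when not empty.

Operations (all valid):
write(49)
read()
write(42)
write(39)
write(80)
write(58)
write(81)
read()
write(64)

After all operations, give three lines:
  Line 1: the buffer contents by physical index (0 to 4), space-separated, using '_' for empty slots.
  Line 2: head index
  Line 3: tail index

write(49): buf=[49 _ _ _ _], head=0, tail=1, size=1
read(): buf=[_ _ _ _ _], head=1, tail=1, size=0
write(42): buf=[_ 42 _ _ _], head=1, tail=2, size=1
write(39): buf=[_ 42 39 _ _], head=1, tail=3, size=2
write(80): buf=[_ 42 39 80 _], head=1, tail=4, size=3
write(58): buf=[_ 42 39 80 58], head=1, tail=0, size=4
write(81): buf=[81 42 39 80 58], head=1, tail=1, size=5
read(): buf=[81 _ 39 80 58], head=2, tail=1, size=4
write(64): buf=[81 64 39 80 58], head=2, tail=2, size=5

Answer: 81 64 39 80 58
2
2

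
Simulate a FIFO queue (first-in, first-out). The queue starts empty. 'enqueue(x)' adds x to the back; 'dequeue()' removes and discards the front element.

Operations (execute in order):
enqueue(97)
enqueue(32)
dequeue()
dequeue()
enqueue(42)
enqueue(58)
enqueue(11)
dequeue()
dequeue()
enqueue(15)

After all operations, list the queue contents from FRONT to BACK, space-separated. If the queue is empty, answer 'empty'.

enqueue(97): [97]
enqueue(32): [97, 32]
dequeue(): [32]
dequeue(): []
enqueue(42): [42]
enqueue(58): [42, 58]
enqueue(11): [42, 58, 11]
dequeue(): [58, 11]
dequeue(): [11]
enqueue(15): [11, 15]

Answer: 11 15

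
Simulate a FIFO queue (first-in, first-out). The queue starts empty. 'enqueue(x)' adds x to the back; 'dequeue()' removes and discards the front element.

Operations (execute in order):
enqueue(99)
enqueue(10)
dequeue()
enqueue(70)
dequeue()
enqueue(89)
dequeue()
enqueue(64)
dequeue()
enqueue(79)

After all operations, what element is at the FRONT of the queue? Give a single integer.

Answer: 64

Derivation:
enqueue(99): queue = [99]
enqueue(10): queue = [99, 10]
dequeue(): queue = [10]
enqueue(70): queue = [10, 70]
dequeue(): queue = [70]
enqueue(89): queue = [70, 89]
dequeue(): queue = [89]
enqueue(64): queue = [89, 64]
dequeue(): queue = [64]
enqueue(79): queue = [64, 79]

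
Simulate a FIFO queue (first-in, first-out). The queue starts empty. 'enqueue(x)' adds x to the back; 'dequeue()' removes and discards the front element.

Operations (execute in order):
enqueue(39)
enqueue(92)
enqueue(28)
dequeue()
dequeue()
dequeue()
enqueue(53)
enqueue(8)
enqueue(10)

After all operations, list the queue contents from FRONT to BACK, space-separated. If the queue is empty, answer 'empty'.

Answer: 53 8 10

Derivation:
enqueue(39): [39]
enqueue(92): [39, 92]
enqueue(28): [39, 92, 28]
dequeue(): [92, 28]
dequeue(): [28]
dequeue(): []
enqueue(53): [53]
enqueue(8): [53, 8]
enqueue(10): [53, 8, 10]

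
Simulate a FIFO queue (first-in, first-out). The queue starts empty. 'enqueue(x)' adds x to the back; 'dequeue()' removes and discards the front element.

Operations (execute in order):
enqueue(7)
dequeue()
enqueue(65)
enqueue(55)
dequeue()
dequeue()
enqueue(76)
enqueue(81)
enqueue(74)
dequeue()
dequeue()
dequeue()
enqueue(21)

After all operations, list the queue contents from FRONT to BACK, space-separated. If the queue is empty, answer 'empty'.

Answer: 21

Derivation:
enqueue(7): [7]
dequeue(): []
enqueue(65): [65]
enqueue(55): [65, 55]
dequeue(): [55]
dequeue(): []
enqueue(76): [76]
enqueue(81): [76, 81]
enqueue(74): [76, 81, 74]
dequeue(): [81, 74]
dequeue(): [74]
dequeue(): []
enqueue(21): [21]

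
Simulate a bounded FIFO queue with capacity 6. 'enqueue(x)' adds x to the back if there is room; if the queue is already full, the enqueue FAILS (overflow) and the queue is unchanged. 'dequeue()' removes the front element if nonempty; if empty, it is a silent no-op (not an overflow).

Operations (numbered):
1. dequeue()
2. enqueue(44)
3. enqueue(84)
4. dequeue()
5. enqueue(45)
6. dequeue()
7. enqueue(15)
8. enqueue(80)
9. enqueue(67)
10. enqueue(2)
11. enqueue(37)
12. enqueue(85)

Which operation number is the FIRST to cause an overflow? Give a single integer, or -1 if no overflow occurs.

1. dequeue(): empty, no-op, size=0
2. enqueue(44): size=1
3. enqueue(84): size=2
4. dequeue(): size=1
5. enqueue(45): size=2
6. dequeue(): size=1
7. enqueue(15): size=2
8. enqueue(80): size=3
9. enqueue(67): size=4
10. enqueue(2): size=5
11. enqueue(37): size=6
12. enqueue(85): size=6=cap → OVERFLOW (fail)

Answer: 12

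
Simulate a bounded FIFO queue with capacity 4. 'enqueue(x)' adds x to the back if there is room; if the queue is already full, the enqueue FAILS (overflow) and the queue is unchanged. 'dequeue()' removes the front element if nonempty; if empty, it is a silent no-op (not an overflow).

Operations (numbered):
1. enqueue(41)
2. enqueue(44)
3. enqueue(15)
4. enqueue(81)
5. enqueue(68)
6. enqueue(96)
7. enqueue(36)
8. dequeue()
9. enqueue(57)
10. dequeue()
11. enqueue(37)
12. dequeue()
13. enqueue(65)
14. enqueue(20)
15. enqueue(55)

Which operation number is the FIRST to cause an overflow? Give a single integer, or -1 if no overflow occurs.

1. enqueue(41): size=1
2. enqueue(44): size=2
3. enqueue(15): size=3
4. enqueue(81): size=4
5. enqueue(68): size=4=cap → OVERFLOW (fail)
6. enqueue(96): size=4=cap → OVERFLOW (fail)
7. enqueue(36): size=4=cap → OVERFLOW (fail)
8. dequeue(): size=3
9. enqueue(57): size=4
10. dequeue(): size=3
11. enqueue(37): size=4
12. dequeue(): size=3
13. enqueue(65): size=4
14. enqueue(20): size=4=cap → OVERFLOW (fail)
15. enqueue(55): size=4=cap → OVERFLOW (fail)

Answer: 5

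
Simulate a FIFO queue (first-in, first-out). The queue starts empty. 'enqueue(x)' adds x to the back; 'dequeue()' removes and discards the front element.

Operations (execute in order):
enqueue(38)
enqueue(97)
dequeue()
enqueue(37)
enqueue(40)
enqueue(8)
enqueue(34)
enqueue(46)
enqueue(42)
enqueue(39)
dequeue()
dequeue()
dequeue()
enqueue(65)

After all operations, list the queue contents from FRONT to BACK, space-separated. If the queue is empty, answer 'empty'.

Answer: 8 34 46 42 39 65

Derivation:
enqueue(38): [38]
enqueue(97): [38, 97]
dequeue(): [97]
enqueue(37): [97, 37]
enqueue(40): [97, 37, 40]
enqueue(8): [97, 37, 40, 8]
enqueue(34): [97, 37, 40, 8, 34]
enqueue(46): [97, 37, 40, 8, 34, 46]
enqueue(42): [97, 37, 40, 8, 34, 46, 42]
enqueue(39): [97, 37, 40, 8, 34, 46, 42, 39]
dequeue(): [37, 40, 8, 34, 46, 42, 39]
dequeue(): [40, 8, 34, 46, 42, 39]
dequeue(): [8, 34, 46, 42, 39]
enqueue(65): [8, 34, 46, 42, 39, 65]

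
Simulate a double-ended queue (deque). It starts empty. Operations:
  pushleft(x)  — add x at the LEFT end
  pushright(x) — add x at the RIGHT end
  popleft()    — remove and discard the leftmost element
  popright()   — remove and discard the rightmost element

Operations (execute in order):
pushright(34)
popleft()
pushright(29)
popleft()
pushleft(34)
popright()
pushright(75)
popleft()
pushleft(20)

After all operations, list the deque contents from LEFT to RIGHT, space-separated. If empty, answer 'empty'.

pushright(34): [34]
popleft(): []
pushright(29): [29]
popleft(): []
pushleft(34): [34]
popright(): []
pushright(75): [75]
popleft(): []
pushleft(20): [20]

Answer: 20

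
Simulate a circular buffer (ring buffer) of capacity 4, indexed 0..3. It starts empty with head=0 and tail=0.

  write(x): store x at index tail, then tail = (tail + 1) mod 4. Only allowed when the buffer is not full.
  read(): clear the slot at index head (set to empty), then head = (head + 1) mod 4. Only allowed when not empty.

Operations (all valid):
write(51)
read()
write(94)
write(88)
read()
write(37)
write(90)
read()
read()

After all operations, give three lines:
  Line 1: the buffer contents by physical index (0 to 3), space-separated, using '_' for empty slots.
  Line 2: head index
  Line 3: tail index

Answer: 90 _ _ _
0
1

Derivation:
write(51): buf=[51 _ _ _], head=0, tail=1, size=1
read(): buf=[_ _ _ _], head=1, tail=1, size=0
write(94): buf=[_ 94 _ _], head=1, tail=2, size=1
write(88): buf=[_ 94 88 _], head=1, tail=3, size=2
read(): buf=[_ _ 88 _], head=2, tail=3, size=1
write(37): buf=[_ _ 88 37], head=2, tail=0, size=2
write(90): buf=[90 _ 88 37], head=2, tail=1, size=3
read(): buf=[90 _ _ 37], head=3, tail=1, size=2
read(): buf=[90 _ _ _], head=0, tail=1, size=1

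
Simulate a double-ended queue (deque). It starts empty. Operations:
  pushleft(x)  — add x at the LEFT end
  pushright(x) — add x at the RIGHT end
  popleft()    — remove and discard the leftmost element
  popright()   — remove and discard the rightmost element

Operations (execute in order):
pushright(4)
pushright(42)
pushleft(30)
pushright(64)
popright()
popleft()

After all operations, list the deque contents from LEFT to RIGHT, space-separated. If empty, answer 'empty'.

pushright(4): [4]
pushright(42): [4, 42]
pushleft(30): [30, 4, 42]
pushright(64): [30, 4, 42, 64]
popright(): [30, 4, 42]
popleft(): [4, 42]

Answer: 4 42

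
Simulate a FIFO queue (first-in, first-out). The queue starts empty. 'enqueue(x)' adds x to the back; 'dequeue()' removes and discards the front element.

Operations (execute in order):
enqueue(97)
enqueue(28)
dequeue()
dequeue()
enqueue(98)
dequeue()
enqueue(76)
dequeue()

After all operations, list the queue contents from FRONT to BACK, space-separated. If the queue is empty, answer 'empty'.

enqueue(97): [97]
enqueue(28): [97, 28]
dequeue(): [28]
dequeue(): []
enqueue(98): [98]
dequeue(): []
enqueue(76): [76]
dequeue(): []

Answer: empty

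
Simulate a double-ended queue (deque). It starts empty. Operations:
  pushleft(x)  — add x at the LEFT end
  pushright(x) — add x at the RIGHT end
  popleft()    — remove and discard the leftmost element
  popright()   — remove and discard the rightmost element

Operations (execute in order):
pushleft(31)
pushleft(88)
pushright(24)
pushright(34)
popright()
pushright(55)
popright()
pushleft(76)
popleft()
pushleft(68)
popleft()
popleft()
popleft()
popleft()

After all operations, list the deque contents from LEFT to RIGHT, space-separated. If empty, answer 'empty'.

pushleft(31): [31]
pushleft(88): [88, 31]
pushright(24): [88, 31, 24]
pushright(34): [88, 31, 24, 34]
popright(): [88, 31, 24]
pushright(55): [88, 31, 24, 55]
popright(): [88, 31, 24]
pushleft(76): [76, 88, 31, 24]
popleft(): [88, 31, 24]
pushleft(68): [68, 88, 31, 24]
popleft(): [88, 31, 24]
popleft(): [31, 24]
popleft(): [24]
popleft(): []

Answer: empty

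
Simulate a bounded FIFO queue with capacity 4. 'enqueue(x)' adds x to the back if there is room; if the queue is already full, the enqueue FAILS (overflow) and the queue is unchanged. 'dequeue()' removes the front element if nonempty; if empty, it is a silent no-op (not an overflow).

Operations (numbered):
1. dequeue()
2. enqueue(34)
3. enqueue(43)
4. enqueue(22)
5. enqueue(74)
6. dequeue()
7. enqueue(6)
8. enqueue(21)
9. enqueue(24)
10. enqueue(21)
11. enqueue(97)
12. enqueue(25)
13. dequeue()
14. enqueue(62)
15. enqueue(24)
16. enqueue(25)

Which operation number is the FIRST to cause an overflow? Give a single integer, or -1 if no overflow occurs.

1. dequeue(): empty, no-op, size=0
2. enqueue(34): size=1
3. enqueue(43): size=2
4. enqueue(22): size=3
5. enqueue(74): size=4
6. dequeue(): size=3
7. enqueue(6): size=4
8. enqueue(21): size=4=cap → OVERFLOW (fail)
9. enqueue(24): size=4=cap → OVERFLOW (fail)
10. enqueue(21): size=4=cap → OVERFLOW (fail)
11. enqueue(97): size=4=cap → OVERFLOW (fail)
12. enqueue(25): size=4=cap → OVERFLOW (fail)
13. dequeue(): size=3
14. enqueue(62): size=4
15. enqueue(24): size=4=cap → OVERFLOW (fail)
16. enqueue(25): size=4=cap → OVERFLOW (fail)

Answer: 8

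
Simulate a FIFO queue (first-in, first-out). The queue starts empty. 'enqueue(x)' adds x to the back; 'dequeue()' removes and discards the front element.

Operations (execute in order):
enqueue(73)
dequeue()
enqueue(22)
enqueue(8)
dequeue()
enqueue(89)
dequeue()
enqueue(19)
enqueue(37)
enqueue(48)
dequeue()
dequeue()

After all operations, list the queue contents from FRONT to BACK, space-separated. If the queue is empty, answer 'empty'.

Answer: 37 48

Derivation:
enqueue(73): [73]
dequeue(): []
enqueue(22): [22]
enqueue(8): [22, 8]
dequeue(): [8]
enqueue(89): [8, 89]
dequeue(): [89]
enqueue(19): [89, 19]
enqueue(37): [89, 19, 37]
enqueue(48): [89, 19, 37, 48]
dequeue(): [19, 37, 48]
dequeue(): [37, 48]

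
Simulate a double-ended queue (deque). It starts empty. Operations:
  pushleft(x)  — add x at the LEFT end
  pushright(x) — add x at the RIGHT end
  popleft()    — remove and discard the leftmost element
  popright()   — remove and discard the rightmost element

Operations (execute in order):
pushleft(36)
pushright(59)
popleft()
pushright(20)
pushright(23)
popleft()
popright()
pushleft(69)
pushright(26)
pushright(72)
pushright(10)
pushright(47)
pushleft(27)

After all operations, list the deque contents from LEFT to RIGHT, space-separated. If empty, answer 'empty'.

Answer: 27 69 20 26 72 10 47

Derivation:
pushleft(36): [36]
pushright(59): [36, 59]
popleft(): [59]
pushright(20): [59, 20]
pushright(23): [59, 20, 23]
popleft(): [20, 23]
popright(): [20]
pushleft(69): [69, 20]
pushright(26): [69, 20, 26]
pushright(72): [69, 20, 26, 72]
pushright(10): [69, 20, 26, 72, 10]
pushright(47): [69, 20, 26, 72, 10, 47]
pushleft(27): [27, 69, 20, 26, 72, 10, 47]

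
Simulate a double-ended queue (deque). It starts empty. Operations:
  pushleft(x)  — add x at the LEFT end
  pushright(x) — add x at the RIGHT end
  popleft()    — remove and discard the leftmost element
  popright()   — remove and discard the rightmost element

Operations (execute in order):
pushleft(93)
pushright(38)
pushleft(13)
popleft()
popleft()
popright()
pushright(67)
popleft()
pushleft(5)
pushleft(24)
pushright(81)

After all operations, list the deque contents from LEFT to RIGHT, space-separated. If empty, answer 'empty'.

pushleft(93): [93]
pushright(38): [93, 38]
pushleft(13): [13, 93, 38]
popleft(): [93, 38]
popleft(): [38]
popright(): []
pushright(67): [67]
popleft(): []
pushleft(5): [5]
pushleft(24): [24, 5]
pushright(81): [24, 5, 81]

Answer: 24 5 81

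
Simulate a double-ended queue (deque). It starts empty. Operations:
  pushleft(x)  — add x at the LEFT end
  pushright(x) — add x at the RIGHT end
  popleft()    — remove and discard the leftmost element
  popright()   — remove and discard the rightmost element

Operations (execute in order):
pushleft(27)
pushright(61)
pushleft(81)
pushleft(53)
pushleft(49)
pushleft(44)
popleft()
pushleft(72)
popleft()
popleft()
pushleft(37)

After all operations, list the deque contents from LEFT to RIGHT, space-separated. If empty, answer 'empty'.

pushleft(27): [27]
pushright(61): [27, 61]
pushleft(81): [81, 27, 61]
pushleft(53): [53, 81, 27, 61]
pushleft(49): [49, 53, 81, 27, 61]
pushleft(44): [44, 49, 53, 81, 27, 61]
popleft(): [49, 53, 81, 27, 61]
pushleft(72): [72, 49, 53, 81, 27, 61]
popleft(): [49, 53, 81, 27, 61]
popleft(): [53, 81, 27, 61]
pushleft(37): [37, 53, 81, 27, 61]

Answer: 37 53 81 27 61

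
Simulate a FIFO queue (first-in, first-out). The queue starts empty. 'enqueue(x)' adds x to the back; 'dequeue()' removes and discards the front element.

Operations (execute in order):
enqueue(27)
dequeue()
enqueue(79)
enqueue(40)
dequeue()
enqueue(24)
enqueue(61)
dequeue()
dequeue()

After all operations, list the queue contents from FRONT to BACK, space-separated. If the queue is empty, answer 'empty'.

Answer: 61

Derivation:
enqueue(27): [27]
dequeue(): []
enqueue(79): [79]
enqueue(40): [79, 40]
dequeue(): [40]
enqueue(24): [40, 24]
enqueue(61): [40, 24, 61]
dequeue(): [24, 61]
dequeue(): [61]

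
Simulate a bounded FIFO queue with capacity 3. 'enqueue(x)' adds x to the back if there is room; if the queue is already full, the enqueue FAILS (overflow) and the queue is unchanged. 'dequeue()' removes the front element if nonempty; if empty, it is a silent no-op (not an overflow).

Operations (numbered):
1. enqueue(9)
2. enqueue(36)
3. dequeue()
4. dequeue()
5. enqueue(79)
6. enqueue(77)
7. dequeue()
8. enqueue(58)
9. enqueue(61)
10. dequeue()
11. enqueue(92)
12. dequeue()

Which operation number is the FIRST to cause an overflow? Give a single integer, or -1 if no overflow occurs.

1. enqueue(9): size=1
2. enqueue(36): size=2
3. dequeue(): size=1
4. dequeue(): size=0
5. enqueue(79): size=1
6. enqueue(77): size=2
7. dequeue(): size=1
8. enqueue(58): size=2
9. enqueue(61): size=3
10. dequeue(): size=2
11. enqueue(92): size=3
12. dequeue(): size=2

Answer: -1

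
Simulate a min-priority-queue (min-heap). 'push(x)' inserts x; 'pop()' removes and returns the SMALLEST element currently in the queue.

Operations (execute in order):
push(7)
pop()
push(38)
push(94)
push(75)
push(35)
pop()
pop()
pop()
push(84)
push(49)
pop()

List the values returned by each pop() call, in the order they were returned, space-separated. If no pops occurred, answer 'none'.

push(7): heap contents = [7]
pop() → 7: heap contents = []
push(38): heap contents = [38]
push(94): heap contents = [38, 94]
push(75): heap contents = [38, 75, 94]
push(35): heap contents = [35, 38, 75, 94]
pop() → 35: heap contents = [38, 75, 94]
pop() → 38: heap contents = [75, 94]
pop() → 75: heap contents = [94]
push(84): heap contents = [84, 94]
push(49): heap contents = [49, 84, 94]
pop() → 49: heap contents = [84, 94]

Answer: 7 35 38 75 49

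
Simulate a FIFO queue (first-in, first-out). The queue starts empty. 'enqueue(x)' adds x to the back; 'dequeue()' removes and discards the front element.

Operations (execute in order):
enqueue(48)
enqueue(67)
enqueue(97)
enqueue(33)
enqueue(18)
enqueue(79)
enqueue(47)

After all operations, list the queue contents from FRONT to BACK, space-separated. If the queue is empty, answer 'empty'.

Answer: 48 67 97 33 18 79 47

Derivation:
enqueue(48): [48]
enqueue(67): [48, 67]
enqueue(97): [48, 67, 97]
enqueue(33): [48, 67, 97, 33]
enqueue(18): [48, 67, 97, 33, 18]
enqueue(79): [48, 67, 97, 33, 18, 79]
enqueue(47): [48, 67, 97, 33, 18, 79, 47]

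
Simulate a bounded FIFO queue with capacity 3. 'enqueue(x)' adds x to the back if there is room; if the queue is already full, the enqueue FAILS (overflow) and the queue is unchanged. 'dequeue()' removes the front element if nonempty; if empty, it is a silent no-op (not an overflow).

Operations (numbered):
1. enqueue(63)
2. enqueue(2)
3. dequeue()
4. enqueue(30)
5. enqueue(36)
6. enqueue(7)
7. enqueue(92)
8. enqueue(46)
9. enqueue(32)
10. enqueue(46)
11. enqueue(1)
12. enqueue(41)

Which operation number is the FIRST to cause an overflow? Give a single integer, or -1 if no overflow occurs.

1. enqueue(63): size=1
2. enqueue(2): size=2
3. dequeue(): size=1
4. enqueue(30): size=2
5. enqueue(36): size=3
6. enqueue(7): size=3=cap → OVERFLOW (fail)
7. enqueue(92): size=3=cap → OVERFLOW (fail)
8. enqueue(46): size=3=cap → OVERFLOW (fail)
9. enqueue(32): size=3=cap → OVERFLOW (fail)
10. enqueue(46): size=3=cap → OVERFLOW (fail)
11. enqueue(1): size=3=cap → OVERFLOW (fail)
12. enqueue(41): size=3=cap → OVERFLOW (fail)

Answer: 6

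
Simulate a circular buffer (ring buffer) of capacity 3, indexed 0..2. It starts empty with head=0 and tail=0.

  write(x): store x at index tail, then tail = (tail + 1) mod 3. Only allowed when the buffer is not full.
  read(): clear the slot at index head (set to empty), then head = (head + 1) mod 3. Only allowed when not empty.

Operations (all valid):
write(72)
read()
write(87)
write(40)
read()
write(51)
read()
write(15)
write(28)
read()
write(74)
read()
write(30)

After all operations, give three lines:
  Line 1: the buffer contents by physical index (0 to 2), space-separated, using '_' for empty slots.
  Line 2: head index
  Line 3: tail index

Answer: 74 30 28
2
2

Derivation:
write(72): buf=[72 _ _], head=0, tail=1, size=1
read(): buf=[_ _ _], head=1, tail=1, size=0
write(87): buf=[_ 87 _], head=1, tail=2, size=1
write(40): buf=[_ 87 40], head=1, tail=0, size=2
read(): buf=[_ _ 40], head=2, tail=0, size=1
write(51): buf=[51 _ 40], head=2, tail=1, size=2
read(): buf=[51 _ _], head=0, tail=1, size=1
write(15): buf=[51 15 _], head=0, tail=2, size=2
write(28): buf=[51 15 28], head=0, tail=0, size=3
read(): buf=[_ 15 28], head=1, tail=0, size=2
write(74): buf=[74 15 28], head=1, tail=1, size=3
read(): buf=[74 _ 28], head=2, tail=1, size=2
write(30): buf=[74 30 28], head=2, tail=2, size=3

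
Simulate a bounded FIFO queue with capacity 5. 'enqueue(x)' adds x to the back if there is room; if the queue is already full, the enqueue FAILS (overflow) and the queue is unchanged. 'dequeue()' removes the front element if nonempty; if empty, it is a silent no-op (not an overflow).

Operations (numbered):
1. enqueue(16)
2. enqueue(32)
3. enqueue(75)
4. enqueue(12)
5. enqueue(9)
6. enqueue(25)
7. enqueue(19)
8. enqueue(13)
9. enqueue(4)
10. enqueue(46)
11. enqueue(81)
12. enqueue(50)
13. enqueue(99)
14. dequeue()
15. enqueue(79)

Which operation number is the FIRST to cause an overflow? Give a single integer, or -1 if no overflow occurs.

1. enqueue(16): size=1
2. enqueue(32): size=2
3. enqueue(75): size=3
4. enqueue(12): size=4
5. enqueue(9): size=5
6. enqueue(25): size=5=cap → OVERFLOW (fail)
7. enqueue(19): size=5=cap → OVERFLOW (fail)
8. enqueue(13): size=5=cap → OVERFLOW (fail)
9. enqueue(4): size=5=cap → OVERFLOW (fail)
10. enqueue(46): size=5=cap → OVERFLOW (fail)
11. enqueue(81): size=5=cap → OVERFLOW (fail)
12. enqueue(50): size=5=cap → OVERFLOW (fail)
13. enqueue(99): size=5=cap → OVERFLOW (fail)
14. dequeue(): size=4
15. enqueue(79): size=5

Answer: 6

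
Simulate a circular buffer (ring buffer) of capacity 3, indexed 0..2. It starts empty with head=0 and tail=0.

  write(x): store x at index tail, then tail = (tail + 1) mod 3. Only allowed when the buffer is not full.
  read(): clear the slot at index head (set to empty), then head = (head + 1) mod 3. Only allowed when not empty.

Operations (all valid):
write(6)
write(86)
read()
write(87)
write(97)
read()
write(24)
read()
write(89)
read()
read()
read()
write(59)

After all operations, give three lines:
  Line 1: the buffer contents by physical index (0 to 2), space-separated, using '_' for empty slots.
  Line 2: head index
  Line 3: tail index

Answer: 59 _ _
0
1

Derivation:
write(6): buf=[6 _ _], head=0, tail=1, size=1
write(86): buf=[6 86 _], head=0, tail=2, size=2
read(): buf=[_ 86 _], head=1, tail=2, size=1
write(87): buf=[_ 86 87], head=1, tail=0, size=2
write(97): buf=[97 86 87], head=1, tail=1, size=3
read(): buf=[97 _ 87], head=2, tail=1, size=2
write(24): buf=[97 24 87], head=2, tail=2, size=3
read(): buf=[97 24 _], head=0, tail=2, size=2
write(89): buf=[97 24 89], head=0, tail=0, size=3
read(): buf=[_ 24 89], head=1, tail=0, size=2
read(): buf=[_ _ 89], head=2, tail=0, size=1
read(): buf=[_ _ _], head=0, tail=0, size=0
write(59): buf=[59 _ _], head=0, tail=1, size=1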